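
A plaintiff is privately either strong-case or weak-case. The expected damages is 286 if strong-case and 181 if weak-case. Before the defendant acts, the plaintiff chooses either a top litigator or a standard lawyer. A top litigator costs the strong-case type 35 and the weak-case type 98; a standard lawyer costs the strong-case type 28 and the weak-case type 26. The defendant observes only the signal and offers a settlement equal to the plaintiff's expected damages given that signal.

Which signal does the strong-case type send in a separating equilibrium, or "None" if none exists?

None

Try strong-case → top litigator, weak-case → standard lawyer:
  Under separation the defendant infers type exactly: top litigator → strong-case (pays 286), standard lawyer → weak-case (pays 181).
  Strong-case: top litigator gives 286 − 35 = 251; standard lawyer gives 181 − 28 = 153. No deviation. ✓
  Weak-case: standard lawyer gives 181 − 26 = 155; top litigator gives 286 − 98 = 188. Would deviate. ✗
Try strong-case → standard lawyer, weak-case → top litigator:
  Under separation the defendant infers type exactly: standard lawyer → strong-case (pays 286), top litigator → weak-case (pays 181).
  Strong-case: standard lawyer gives 286 − 28 = 258; top litigator gives 181 − 35 = 146. No deviation. ✓
  Weak-case: top litigator gives 181 − 98 = 83; standard lawyer gives 286 − 26 = 260. Would deviate. ✗
Neither assignment is incentive-compatible.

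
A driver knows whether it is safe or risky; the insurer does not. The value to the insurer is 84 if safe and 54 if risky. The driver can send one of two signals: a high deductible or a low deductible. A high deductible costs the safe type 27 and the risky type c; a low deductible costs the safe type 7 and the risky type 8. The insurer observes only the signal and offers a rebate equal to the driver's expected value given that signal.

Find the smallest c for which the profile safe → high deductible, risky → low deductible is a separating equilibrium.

Under separation: high deductible → safe (pays 84); low deductible → risky (pays 54).
Safe: 84 − 27 = 57 ≥ 54 − 7 = 47. Holds regardless of c. ✓
Risky: 54 − 8 ≥ 84 − c, so c ≥ 84 − 46 = 38.

38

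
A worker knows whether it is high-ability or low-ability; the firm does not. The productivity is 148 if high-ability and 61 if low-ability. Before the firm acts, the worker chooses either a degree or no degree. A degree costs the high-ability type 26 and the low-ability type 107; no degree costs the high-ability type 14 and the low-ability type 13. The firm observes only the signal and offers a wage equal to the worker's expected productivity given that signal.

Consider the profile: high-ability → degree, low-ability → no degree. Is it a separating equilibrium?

If types separate, degree earns payment 148 and no degree earns 61.
High-ability: degree gives 148 − 26 = 122; no degree gives 61 − 14 = 47. No deviation. ✓
Low-ability: no degree gives 61 − 13 = 48; degree gives 148 − 107 = 41. No deviation. ✓
Both incentive constraints hold.

Yes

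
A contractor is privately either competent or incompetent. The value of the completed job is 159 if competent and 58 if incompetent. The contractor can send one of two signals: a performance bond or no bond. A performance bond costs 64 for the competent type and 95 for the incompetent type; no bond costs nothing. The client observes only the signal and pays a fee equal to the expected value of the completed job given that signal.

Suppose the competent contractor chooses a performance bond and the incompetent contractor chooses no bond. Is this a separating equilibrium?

No

If types separate, bond earns payment 159 and no bond earns 58.
Competent: bond gives 159 − 64 = 95; no bond gives 58 − 0 = 58. No deviation. ✓
Incompetent: no bond gives 58 − 0 = 58; bond gives 159 − 95 = 64. Would deviate. ✗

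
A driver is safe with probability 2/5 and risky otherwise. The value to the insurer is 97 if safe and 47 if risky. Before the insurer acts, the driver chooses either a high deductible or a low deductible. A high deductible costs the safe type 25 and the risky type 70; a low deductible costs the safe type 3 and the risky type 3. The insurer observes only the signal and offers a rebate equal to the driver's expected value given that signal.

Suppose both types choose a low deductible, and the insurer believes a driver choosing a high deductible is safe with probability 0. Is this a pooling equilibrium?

At the pooled signal (low deductible) the insurer holds the prior 2/5 and pays 2/5·97 + 3/5·47 = 67. Off-path (high deductible) belief 0 gives 0·97 + 1·47 = 47.
Safe: low deductible gives 67 − 3 = 64; high deductible gives 47 − 25 = 22. Stays. ✓
Risky: low deductible gives 67 − 3 = 64; high deductible gives 47 − 70 = -23. Stays. ✓

Yes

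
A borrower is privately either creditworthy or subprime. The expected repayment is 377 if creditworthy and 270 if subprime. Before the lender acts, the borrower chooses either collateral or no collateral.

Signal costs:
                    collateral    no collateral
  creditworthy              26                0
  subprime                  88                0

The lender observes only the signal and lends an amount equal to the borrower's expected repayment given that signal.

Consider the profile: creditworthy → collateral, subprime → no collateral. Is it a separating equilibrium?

If types separate, collateral earns payment 377 and no collateral earns 270.
Creditworthy: collateral gives 377 − 26 = 351; no collateral gives 270 − 0 = 270. No deviation. ✓
Subprime: no collateral gives 270 − 0 = 270; collateral gives 377 − 88 = 289. Would deviate. ✗

No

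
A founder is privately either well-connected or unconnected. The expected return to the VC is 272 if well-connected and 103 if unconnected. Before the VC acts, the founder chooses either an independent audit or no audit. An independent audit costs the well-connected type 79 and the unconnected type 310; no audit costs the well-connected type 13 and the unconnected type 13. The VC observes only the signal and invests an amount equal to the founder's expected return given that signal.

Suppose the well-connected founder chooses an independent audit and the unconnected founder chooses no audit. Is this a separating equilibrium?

Under separation the VC infers type exactly: audit → well-connected (pays 272), no audit → unconnected (pays 103).
Well-connected: audit gives 272 − 79 = 193; no audit gives 103 − 13 = 90. No deviation. ✓
Unconnected: no audit gives 103 − 13 = 90; audit gives 272 − 310 = -38. No deviation. ✓
Both incentive constraints hold.

Yes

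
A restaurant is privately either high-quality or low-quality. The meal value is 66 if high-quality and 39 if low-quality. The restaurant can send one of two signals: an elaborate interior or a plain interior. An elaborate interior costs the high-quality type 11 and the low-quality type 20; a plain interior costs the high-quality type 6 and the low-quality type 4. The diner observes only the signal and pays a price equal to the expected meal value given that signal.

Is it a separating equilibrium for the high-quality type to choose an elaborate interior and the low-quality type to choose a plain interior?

No

Under separation the diner infers type exactly: elaborate interior → high-quality (pays 66), plain interior → low-quality (pays 39).
High-quality: elaborate interior gives 66 − 11 = 55; plain interior gives 39 − 6 = 33. No deviation. ✓
Low-quality: plain interior gives 39 − 4 = 35; elaborate interior gives 66 − 20 = 46. Would deviate. ✗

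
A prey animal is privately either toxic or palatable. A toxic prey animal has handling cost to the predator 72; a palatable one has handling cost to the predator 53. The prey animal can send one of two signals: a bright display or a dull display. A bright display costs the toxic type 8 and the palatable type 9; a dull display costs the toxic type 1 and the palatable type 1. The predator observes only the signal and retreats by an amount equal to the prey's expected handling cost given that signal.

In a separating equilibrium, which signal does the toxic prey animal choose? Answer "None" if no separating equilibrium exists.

None

Try toxic → bright display, palatable → dull display:
  If types separate, bright display earns payment 72 and dull display earns 53.
  Toxic: bright display gives 72 − 8 = 64; dull display gives 53 − 1 = 52. No deviation. ✓
  Palatable: dull display gives 53 − 1 = 52; bright display gives 72 − 9 = 63. Would deviate. ✗
Try toxic → dull display, palatable → bright display:
  If types separate, dull display earns payment 72 and bright display earns 53.
  Toxic: dull display gives 72 − 1 = 71; bright display gives 53 − 8 = 45. No deviation. ✓
  Palatable: bright display gives 53 − 9 = 44; dull display gives 72 − 1 = 71. Would deviate. ✗
Neither assignment is incentive-compatible.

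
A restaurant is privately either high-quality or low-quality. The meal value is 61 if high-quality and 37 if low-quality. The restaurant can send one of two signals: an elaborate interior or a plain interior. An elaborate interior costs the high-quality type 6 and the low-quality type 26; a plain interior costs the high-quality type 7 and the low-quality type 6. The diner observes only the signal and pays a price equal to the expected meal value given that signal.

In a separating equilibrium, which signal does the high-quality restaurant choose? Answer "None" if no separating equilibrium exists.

Try high-quality → elaborate interior, low-quality → plain interior:
  If types separate, elaborate interior earns payment 61 and plain interior earns 37.
  High-quality: elaborate interior gives 61 − 6 = 55; plain interior gives 37 − 7 = 30. No deviation. ✓
  Low-quality: plain interior gives 37 − 6 = 31; elaborate interior gives 61 − 26 = 35. Would deviate. ✗
Try high-quality → plain interior, low-quality → elaborate interior:
  If types separate, plain interior earns payment 61 and elaborate interior earns 37.
  High-quality: plain interior gives 61 − 7 = 54; elaborate interior gives 37 − 6 = 31. No deviation. ✓
  Low-quality: elaborate interior gives 37 − 26 = 11; plain interior gives 61 − 6 = 55. Would deviate. ✗
Neither assignment is incentive-compatible.

None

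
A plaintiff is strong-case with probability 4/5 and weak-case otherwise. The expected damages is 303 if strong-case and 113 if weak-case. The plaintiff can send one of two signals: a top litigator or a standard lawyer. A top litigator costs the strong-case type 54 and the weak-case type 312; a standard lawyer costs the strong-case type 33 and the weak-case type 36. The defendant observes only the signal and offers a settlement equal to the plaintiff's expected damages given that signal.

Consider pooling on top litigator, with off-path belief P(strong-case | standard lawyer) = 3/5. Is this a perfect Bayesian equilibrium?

At the pooled signal (top litigator) the defendant holds the prior 4/5 and pays 4/5·303 + 1/5·113 = 265. Off-path (standard lawyer) belief 3/5 gives 3/5·303 + 2/5·113 = 227.
Strong-case: top litigator gives 265 − 54 = 211; standard lawyer gives 227 − 33 = 194. Stays. ✓
Weak-case: top litigator gives 265 − 312 = -47; standard lawyer gives 227 − 36 = 191. Deviates. ✗

No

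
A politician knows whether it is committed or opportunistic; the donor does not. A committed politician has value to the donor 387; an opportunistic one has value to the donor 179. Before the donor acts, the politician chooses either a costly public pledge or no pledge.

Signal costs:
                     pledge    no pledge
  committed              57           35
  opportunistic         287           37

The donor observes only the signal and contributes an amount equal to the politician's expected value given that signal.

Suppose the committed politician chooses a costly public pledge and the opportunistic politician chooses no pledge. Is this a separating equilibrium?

If types separate, pledge earns payment 387 and no pledge earns 179.
Committed: pledge gives 387 − 57 = 330; no pledge gives 179 − 35 = 144. No deviation. ✓
Opportunistic: no pledge gives 179 − 37 = 142; pledge gives 387 − 287 = 100. No deviation. ✓
Both incentive constraints hold.

Yes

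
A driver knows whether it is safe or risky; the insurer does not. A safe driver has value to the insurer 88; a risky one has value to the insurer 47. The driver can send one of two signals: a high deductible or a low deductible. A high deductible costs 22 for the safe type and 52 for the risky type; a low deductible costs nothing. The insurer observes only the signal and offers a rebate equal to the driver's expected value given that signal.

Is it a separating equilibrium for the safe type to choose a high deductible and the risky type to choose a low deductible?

Yes

Under separation the insurer infers type exactly: high deductible → safe (pays 88), low deductible → risky (pays 47).
Safe: high deductible gives 88 − 22 = 66; low deductible gives 47 − 0 = 47. No deviation. ✓
Risky: low deductible gives 47 − 0 = 47; high deductible gives 88 − 52 = 36. No deviation. ✓
Neither type gains from mimicking the other.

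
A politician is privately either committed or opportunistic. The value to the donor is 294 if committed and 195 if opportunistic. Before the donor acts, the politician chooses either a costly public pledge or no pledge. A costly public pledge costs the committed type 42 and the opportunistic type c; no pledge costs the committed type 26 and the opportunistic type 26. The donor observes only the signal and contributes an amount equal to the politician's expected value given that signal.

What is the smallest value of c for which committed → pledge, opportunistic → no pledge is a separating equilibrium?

Under separation: pledge → committed (pays 294); no pledge → opportunistic (pays 195).
Committed: 294 − 42 = 252 ≥ 195 − 26 = 169. Holds regardless of c. ✓
Opportunistic: 195 − 26 ≥ 294 − c, so c ≥ 294 − 169 = 125.

125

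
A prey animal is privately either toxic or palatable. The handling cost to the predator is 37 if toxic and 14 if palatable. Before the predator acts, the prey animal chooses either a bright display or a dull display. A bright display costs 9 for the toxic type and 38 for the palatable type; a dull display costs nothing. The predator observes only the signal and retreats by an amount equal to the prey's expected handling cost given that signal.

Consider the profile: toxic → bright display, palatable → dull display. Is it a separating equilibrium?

If types separate, bright display earns payment 37 and dull display earns 14.
Toxic: bright display gives 37 − 9 = 28; dull display gives 14 − 0 = 14. No deviation. ✓
Palatable: dull display gives 14 − 0 = 14; bright display gives 37 − 38 = -1. No deviation. ✓
Both incentive constraints hold.

Yes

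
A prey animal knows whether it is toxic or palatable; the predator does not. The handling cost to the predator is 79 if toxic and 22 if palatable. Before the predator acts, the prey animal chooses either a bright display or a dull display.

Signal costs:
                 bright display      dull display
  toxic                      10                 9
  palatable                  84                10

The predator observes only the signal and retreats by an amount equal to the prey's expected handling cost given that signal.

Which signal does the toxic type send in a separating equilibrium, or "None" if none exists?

bright display

Try toxic → bright display, palatable → dull display:
  If types separate, bright display earns payment 79 and dull display earns 22.
  Toxic: bright display gives 79 − 10 = 69; dull display gives 22 − 9 = 13. No deviation. ✓
  Palatable: dull display gives 22 − 10 = 12; bright display gives 79 − 84 = -5. No deviation. ✓
Both hold — the toxic type sends bright display.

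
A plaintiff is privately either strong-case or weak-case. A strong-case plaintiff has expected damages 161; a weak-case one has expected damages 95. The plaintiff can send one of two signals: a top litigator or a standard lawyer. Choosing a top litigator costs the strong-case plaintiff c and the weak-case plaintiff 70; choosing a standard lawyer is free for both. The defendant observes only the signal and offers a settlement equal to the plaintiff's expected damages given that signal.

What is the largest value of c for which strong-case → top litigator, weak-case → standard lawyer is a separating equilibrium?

Under separation: top litigator → strong-case (pays 161); standard lawyer → weak-case (pays 95).
Weak-case: 95 − 0 = 95 ≥ 161 − 70 = 91. Holds regardless of c. ✓
Strong-case: 161 − c ≥ 95 − 0, so c ≤ 161 − 95 = 66.

66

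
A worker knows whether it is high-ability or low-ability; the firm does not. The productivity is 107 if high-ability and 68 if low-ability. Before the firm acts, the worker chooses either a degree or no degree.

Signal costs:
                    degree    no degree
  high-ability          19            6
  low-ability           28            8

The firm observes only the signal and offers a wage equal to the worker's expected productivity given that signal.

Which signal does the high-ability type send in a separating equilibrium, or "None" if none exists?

None

Try high-ability → degree, low-ability → no degree:
  If types separate, degree earns payment 107 and no degree earns 68.
  High-ability: degree gives 107 − 19 = 88; no degree gives 68 − 6 = 62. No deviation. ✓
  Low-ability: no degree gives 68 − 8 = 60; degree gives 107 − 28 = 79. Would deviate. ✗
Try high-ability → no degree, low-ability → degree:
  If types separate, no degree earns payment 107 and degree earns 68.
  High-ability: no degree gives 107 − 6 = 101; degree gives 68 − 19 = 49. No deviation. ✓
  Low-ability: degree gives 68 − 28 = 40; no degree gives 107 − 8 = 99. Would deviate. ✗
Neither assignment is incentive-compatible.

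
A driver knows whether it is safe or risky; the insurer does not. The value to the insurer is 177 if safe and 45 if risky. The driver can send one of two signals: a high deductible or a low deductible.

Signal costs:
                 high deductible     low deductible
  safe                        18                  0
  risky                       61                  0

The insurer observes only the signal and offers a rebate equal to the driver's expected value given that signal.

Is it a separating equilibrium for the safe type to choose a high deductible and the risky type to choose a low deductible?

No

If types separate, high deductible earns payment 177 and low deductible earns 45.
Safe: high deductible gives 177 − 18 = 159; low deductible gives 45 − 0 = 45. No deviation. ✓
Risky: low deductible gives 45 − 0 = 45; high deductible gives 177 − 61 = 116. Would deviate. ✗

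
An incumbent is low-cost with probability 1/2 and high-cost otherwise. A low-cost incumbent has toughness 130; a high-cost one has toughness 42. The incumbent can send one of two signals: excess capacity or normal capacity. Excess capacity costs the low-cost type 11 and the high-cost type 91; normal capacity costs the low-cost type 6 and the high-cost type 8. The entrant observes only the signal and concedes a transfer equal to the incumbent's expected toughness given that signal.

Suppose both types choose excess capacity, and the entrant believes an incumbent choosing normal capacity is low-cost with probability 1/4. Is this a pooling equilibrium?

No

On the equilibrium path (excess capacity) the entrant holds the prior 1/2 and pays 1/2·130 + 1/2·42 = 86. Off-path (normal capacity) belief 1/4 gives 1/4·130 + 3/4·42 = 64.
Low-cost: excess capacity gives 86 − 11 = 75; normal capacity gives 64 − 6 = 58. Stays. ✓
High-cost: excess capacity gives 86 − 91 = -5; normal capacity gives 64 − 8 = 56. Deviates. ✗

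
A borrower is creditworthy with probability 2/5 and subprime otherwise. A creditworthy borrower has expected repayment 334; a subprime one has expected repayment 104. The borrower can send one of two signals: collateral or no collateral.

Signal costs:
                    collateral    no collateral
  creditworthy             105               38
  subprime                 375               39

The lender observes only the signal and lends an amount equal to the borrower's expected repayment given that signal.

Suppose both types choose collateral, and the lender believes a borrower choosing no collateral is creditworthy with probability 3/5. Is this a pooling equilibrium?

On the equilibrium path (collateral) the lender holds the prior 2/5 and pays 2/5·334 + 3/5·104 = 196. Off-path (no collateral) belief 3/5 gives 3/5·334 + 2/5·104 = 242.
Creditworthy: collateral gives 196 − 105 = 91; no collateral gives 242 − 38 = 204. Deviates. ✗
Subprime: collateral gives 196 − 375 = -179; no collateral gives 242 − 39 = 203. Deviates. ✗

No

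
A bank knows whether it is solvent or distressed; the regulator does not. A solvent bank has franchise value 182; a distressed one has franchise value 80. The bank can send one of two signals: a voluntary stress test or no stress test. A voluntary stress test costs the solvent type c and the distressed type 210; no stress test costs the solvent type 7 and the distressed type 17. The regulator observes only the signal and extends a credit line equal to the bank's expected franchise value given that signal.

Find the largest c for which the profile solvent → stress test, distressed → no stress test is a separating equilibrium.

109

Under separation: stress test → solvent (pays 182); no stress test → distressed (pays 80).
Distressed: 80 − 17 = 63 ≥ 182 − 210 = -28. Holds regardless of c. ✓
Solvent: 182 − c ≥ 80 − 7, so c ≤ 182 − 73 = 109.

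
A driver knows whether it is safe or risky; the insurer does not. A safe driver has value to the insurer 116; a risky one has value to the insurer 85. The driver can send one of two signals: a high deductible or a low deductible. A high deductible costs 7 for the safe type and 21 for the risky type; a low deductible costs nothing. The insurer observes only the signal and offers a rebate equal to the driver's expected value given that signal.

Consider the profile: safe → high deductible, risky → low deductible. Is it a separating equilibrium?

If types separate, high deductible earns payment 116 and low deductible earns 85.
Safe: high deductible gives 116 − 7 = 109; low deductible gives 85 − 0 = 85. No deviation. ✓
Risky: low deductible gives 85 − 0 = 85; high deductible gives 116 − 21 = 95. Would deviate. ✗

No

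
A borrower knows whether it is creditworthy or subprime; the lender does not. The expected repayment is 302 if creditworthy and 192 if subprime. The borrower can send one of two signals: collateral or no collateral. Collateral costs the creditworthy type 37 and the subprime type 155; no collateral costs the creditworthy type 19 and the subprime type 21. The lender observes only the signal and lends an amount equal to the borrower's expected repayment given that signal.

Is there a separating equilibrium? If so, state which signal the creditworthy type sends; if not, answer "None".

Try creditworthy → collateral, subprime → no collateral:
  If types separate, collateral earns payment 302 and no collateral earns 192.
  Creditworthy: collateral gives 302 − 37 = 265; no collateral gives 192 − 19 = 173. No deviation. ✓
  Subprime: no collateral gives 192 − 21 = 171; collateral gives 302 − 155 = 147. No deviation. ✓
Both hold — the creditworthy type sends collateral.

collateral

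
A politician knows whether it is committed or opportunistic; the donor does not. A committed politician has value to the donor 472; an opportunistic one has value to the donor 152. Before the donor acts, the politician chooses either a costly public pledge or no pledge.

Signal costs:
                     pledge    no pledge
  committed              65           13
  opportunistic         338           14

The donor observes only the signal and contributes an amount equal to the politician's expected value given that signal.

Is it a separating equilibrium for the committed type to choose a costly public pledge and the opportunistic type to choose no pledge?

Yes

Under separation the donor infers type exactly: pledge → committed (pays 472), no pledge → opportunistic (pays 152).
Committed: pledge gives 472 − 65 = 407; no pledge gives 152 − 13 = 139. No deviation. ✓
Opportunistic: no pledge gives 152 − 14 = 138; pledge gives 472 − 338 = 134. No deviation. ✓
Neither type gains from mimicking the other.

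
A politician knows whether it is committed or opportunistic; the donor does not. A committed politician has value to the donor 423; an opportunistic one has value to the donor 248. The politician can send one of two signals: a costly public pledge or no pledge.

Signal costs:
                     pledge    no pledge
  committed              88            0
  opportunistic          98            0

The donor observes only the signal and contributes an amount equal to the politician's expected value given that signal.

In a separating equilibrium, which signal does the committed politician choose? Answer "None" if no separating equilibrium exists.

None

Try committed → pledge, opportunistic → no pledge:
  If types separate, pledge earns payment 423 and no pledge earns 248.
  Committed: pledge gives 423 − 88 = 335; no pledge gives 248 − 0 = 248. No deviation. ✓
  Opportunistic: no pledge gives 248 − 0 = 248; pledge gives 423 − 98 = 325. Would deviate. ✗
Try committed → no pledge, opportunistic → pledge:
  If types separate, no pledge earns payment 423 and pledge earns 248.
  Committed: no pledge gives 423 − 0 = 423; pledge gives 248 − 88 = 160. No deviation. ✓
  Opportunistic: pledge gives 248 − 98 = 150; no pledge gives 423 − 0 = 423. Would deviate. ✗
Neither assignment is incentive-compatible.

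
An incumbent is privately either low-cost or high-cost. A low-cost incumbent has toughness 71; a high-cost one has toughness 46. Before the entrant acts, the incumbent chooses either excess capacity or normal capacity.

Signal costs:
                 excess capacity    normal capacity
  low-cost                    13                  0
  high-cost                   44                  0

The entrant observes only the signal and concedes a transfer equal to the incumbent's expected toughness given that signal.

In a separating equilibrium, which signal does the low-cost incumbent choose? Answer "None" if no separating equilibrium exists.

excess capacity

Try low-cost → excess capacity, high-cost → normal capacity:
  If types separate, excess capacity earns payment 71 and normal capacity earns 46.
  Low-cost: excess capacity gives 71 − 13 = 58; normal capacity gives 46 − 0 = 46. No deviation. ✓
  High-cost: normal capacity gives 46 − 0 = 46; excess capacity gives 71 − 44 = 27. No deviation. ✓
Both hold — the low-cost type sends excess capacity.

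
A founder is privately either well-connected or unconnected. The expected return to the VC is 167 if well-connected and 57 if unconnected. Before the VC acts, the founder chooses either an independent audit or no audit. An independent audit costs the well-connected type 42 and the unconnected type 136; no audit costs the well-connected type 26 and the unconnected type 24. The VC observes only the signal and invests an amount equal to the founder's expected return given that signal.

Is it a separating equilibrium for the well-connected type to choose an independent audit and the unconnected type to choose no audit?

Yes

If types separate, audit earns payment 167 and no audit earns 57.
Well-connected: audit gives 167 − 42 = 125; no audit gives 57 − 26 = 31. No deviation. ✓
Unconnected: no audit gives 57 − 24 = 33; audit gives 167 − 136 = 31. No deviation. ✓
Both incentive constraints hold.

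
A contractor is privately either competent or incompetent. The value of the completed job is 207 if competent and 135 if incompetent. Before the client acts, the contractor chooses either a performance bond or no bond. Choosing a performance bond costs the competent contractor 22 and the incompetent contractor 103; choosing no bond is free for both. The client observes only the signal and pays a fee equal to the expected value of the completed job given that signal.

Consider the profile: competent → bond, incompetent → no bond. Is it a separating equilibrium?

Under separation the client infers type exactly: bond → competent (pays 207), no bond → incompetent (pays 135).
Competent: bond gives 207 − 22 = 185; no bond gives 135 − 0 = 135. No deviation. ✓
Incompetent: no bond gives 135 − 0 = 135; bond gives 207 − 103 = 104. No deviation. ✓
Both incentive constraints hold.

Yes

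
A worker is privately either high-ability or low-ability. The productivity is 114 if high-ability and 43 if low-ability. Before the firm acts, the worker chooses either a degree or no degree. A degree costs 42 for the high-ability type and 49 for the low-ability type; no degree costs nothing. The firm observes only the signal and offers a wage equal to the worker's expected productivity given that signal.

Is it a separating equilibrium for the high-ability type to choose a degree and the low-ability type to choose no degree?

If types separate, degree earns payment 114 and no degree earns 43.
High-ability: degree gives 114 − 42 = 72; no degree gives 43 − 0 = 43. No deviation. ✓
Low-ability: no degree gives 43 − 0 = 43; degree gives 114 − 49 = 65. Would deviate. ✗

No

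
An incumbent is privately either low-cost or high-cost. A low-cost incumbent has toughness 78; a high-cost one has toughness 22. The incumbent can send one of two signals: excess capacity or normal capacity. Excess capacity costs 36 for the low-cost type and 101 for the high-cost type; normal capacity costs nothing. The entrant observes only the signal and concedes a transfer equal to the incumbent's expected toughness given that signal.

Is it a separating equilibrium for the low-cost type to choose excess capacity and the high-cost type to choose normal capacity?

Under separation the entrant infers type exactly: excess capacity → low-cost (pays 78), normal capacity → high-cost (pays 22).
Low-cost: excess capacity gives 78 − 36 = 42; normal capacity gives 22 − 0 = 22. No deviation. ✓
High-cost: normal capacity gives 22 − 0 = 22; excess capacity gives 78 − 101 = -23. No deviation. ✓
Neither type gains from mimicking the other.

Yes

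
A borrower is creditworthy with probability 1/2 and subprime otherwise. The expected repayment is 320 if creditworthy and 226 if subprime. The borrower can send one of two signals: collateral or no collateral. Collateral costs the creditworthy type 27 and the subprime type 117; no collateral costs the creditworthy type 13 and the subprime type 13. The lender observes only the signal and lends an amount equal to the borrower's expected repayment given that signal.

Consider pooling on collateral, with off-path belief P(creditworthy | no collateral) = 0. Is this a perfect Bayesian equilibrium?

At the pooled signal (collateral) the lender holds the prior 1/2 and pays 1/2·320 + 1/2·226 = 273. Off-path (no collateral) belief 0 gives 0·320 + 1·226 = 226.
Creditworthy: collateral gives 273 − 27 = 246; no collateral gives 226 − 13 = 213. Stays. ✓
Subprime: collateral gives 273 − 117 = 156; no collateral gives 226 − 13 = 213. Deviates. ✗

No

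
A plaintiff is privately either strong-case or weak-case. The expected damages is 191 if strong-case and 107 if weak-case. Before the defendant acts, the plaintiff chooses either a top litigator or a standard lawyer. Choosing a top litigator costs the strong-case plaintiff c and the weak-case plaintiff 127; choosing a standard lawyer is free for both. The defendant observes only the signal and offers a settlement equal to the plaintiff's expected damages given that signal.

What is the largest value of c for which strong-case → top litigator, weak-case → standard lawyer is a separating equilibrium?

Under separation: top litigator → strong-case (pays 191); standard lawyer → weak-case (pays 107).
Weak-case: 107 − 0 = 107 ≥ 191 − 127 = 64. Holds regardless of c. ✓
Strong-case: 191 − c ≥ 107 − 0, so c ≤ 191 − 107 = 84.

84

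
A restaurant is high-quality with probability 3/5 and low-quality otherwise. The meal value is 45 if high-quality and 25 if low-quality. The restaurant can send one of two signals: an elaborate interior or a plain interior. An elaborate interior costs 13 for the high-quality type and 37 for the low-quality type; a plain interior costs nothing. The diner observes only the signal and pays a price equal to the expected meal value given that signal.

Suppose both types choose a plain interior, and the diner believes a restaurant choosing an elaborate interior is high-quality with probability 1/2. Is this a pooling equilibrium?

On the equilibrium path (plain interior) the diner holds the prior 3/5 and pays 3/5·45 + 2/5·25 = 37. Off-path (elaborate interior) belief 1/2 gives 1/2·45 + 1/2·25 = 35.
High-quality: plain interior gives 37 − 0 = 37; elaborate interior gives 35 − 13 = 22. Stays. ✓
Low-quality: plain interior gives 37 − 0 = 37; elaborate interior gives 35 − 37 = -2. Stays. ✓
Beliefs are Bayes-consistent on-path and both types best-respond.

Yes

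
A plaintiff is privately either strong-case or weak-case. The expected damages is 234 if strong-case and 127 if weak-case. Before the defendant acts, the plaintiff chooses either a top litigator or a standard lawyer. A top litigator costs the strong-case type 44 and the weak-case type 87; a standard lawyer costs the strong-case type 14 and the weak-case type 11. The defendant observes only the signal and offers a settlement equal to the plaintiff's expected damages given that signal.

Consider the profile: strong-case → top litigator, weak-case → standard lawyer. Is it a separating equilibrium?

If types separate, top litigator earns payment 234 and standard lawyer earns 127.
Strong-case: top litigator gives 234 − 44 = 190; standard lawyer gives 127 − 14 = 113. No deviation. ✓
Weak-case: standard lawyer gives 127 − 11 = 116; top litigator gives 234 − 87 = 147. Would deviate. ✗

No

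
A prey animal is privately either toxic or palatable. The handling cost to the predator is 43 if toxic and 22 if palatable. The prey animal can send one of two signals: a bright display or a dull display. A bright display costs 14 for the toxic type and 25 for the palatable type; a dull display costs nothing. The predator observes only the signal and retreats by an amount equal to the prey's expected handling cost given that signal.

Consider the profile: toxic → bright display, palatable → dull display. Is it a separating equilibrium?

Yes

If types separate, bright display earns payment 43 and dull display earns 22.
Toxic: bright display gives 43 − 14 = 29; dull display gives 22 − 0 = 22. No deviation. ✓
Palatable: dull display gives 22 − 0 = 22; bright display gives 43 − 25 = 18. No deviation. ✓
Both incentive constraints hold.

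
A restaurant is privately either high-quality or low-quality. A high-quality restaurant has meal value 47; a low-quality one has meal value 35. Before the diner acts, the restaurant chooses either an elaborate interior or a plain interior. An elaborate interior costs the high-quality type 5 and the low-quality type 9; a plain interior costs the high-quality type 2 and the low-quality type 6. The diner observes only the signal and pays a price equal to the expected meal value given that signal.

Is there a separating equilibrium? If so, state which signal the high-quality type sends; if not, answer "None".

Try high-quality → elaborate interior, low-quality → plain interior:
  Under separation the diner infers type exactly: elaborate interior → high-quality (pays 47), plain interior → low-quality (pays 35).
  High-quality: elaborate interior gives 47 − 5 = 42; plain interior gives 35 − 2 = 33. No deviation. ✓
  Low-quality: plain interior gives 35 − 6 = 29; elaborate interior gives 47 − 9 = 38. Would deviate. ✗
Try high-quality → plain interior, low-quality → elaborate interior:
  Under separation the diner infers type exactly: plain interior → high-quality (pays 47), elaborate interior → low-quality (pays 35).
  High-quality: plain interior gives 47 − 2 = 45; elaborate interior gives 35 − 5 = 30. No deviation. ✓
  Low-quality: elaborate interior gives 35 − 9 = 26; plain interior gives 47 − 6 = 41. Would deviate. ✗
Neither assignment is incentive-compatible.

None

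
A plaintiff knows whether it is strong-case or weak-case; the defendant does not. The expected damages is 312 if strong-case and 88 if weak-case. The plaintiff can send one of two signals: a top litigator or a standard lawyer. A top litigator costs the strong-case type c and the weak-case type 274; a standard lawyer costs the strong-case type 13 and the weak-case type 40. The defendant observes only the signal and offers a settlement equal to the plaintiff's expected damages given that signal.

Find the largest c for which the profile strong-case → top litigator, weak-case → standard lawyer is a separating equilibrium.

Under separation: top litigator → strong-case (pays 312); standard lawyer → weak-case (pays 88).
Weak-case: 88 − 40 = 48 ≥ 312 − 274 = 38. Holds regardless of c. ✓
Strong-case: 312 − c ≥ 88 − 13, so c ≤ 312 − 75 = 237.

237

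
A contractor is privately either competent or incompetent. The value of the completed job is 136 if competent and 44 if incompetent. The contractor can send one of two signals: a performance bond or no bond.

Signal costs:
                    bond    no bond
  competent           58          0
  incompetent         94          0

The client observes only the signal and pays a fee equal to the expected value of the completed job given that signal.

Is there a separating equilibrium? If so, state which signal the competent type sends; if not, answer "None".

bond

Try competent → bond, incompetent → no bond:
  Under separation the client infers type exactly: bond → competent (pays 136), no bond → incompetent (pays 44).
  Competent: bond gives 136 − 58 = 78; no bond gives 44 − 0 = 44. No deviation. ✓
  Incompetent: no bond gives 44 − 0 = 44; bond gives 136 − 94 = 42. No deviation. ✓
Both hold — the competent type sends bond.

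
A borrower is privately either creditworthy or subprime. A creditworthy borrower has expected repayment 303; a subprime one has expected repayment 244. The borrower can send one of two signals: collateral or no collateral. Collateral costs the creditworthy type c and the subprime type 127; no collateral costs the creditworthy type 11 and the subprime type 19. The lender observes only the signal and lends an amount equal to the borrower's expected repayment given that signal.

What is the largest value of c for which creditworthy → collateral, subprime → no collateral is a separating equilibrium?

Under separation: collateral → creditworthy (pays 303); no collateral → subprime (pays 244).
Subprime: 244 − 19 = 225 ≥ 303 − 127 = 176. Holds regardless of c. ✓
Creditworthy: 303 − c ≥ 244 − 11, so c ≤ 303 − 233 = 70.

70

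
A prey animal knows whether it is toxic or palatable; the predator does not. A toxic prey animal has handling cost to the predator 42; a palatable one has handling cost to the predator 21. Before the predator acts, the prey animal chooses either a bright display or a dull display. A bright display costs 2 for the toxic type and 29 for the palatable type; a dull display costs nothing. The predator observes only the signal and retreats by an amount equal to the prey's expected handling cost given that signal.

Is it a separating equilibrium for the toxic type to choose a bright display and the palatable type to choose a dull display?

Yes

If types separate, bright display earns payment 42 and dull display earns 21.
Toxic: bright display gives 42 − 2 = 40; dull display gives 21 − 0 = 21. No deviation. ✓
Palatable: dull display gives 21 − 0 = 21; bright display gives 42 − 29 = 13. No deviation. ✓
Both incentive constraints hold.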